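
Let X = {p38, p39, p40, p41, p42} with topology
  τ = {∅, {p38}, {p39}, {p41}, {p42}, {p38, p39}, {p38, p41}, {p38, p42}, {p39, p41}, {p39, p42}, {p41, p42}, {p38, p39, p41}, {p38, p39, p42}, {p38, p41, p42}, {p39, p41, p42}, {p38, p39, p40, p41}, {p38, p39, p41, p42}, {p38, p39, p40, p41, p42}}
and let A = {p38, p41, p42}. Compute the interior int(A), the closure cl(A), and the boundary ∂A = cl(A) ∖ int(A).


int(A) = {p38, p41, p42}, cl(A) = {p38, p40, p41, p42}, ∂A = {p40}.

Closed sets in (X, τ) are complements of opens:
  closed(X, τ) = {∅, {p40}, {p42}, {p38, p40}, {p39, p40}, {p40, p41}, {p40, p42}, {p38, p39, p40}, {p38, p40, p41}, {p38, p40, p42}, {p39, p40, p41}, {p39, p40, p42}, {p40, p41, p42}, {p38, p39, p40, p41}, {p38, p39, p40, p42}, {p38, p40, p41, p42}, {p39, p40, p41, p42}, {p38, p39, p40, p41, p42}}.
int(A) = ⋃ {U ∈ τ : U ⊆ A}. Opens contained in A: ∅, {p38}, {p41}, {p42}, {p38, p41}, {p38, p42}, {p41, p42}, {p38, p41, p42}.
Taking the union of these: int(A) = {p38, p41, p42}.
cl(A) = ⋂ {C closed : A ⊆ C}. Closed sets containing A: {p38, p40, p41, p42}, {p38, p39, p40, p41, p42}.
Intersecting these: cl(A) = {p38, p40, p41, p42}.
∂A = cl(A) ∖ int(A) = {p38, p40, p41, p42} ∖ {p38, p41, p42} = {p40}.


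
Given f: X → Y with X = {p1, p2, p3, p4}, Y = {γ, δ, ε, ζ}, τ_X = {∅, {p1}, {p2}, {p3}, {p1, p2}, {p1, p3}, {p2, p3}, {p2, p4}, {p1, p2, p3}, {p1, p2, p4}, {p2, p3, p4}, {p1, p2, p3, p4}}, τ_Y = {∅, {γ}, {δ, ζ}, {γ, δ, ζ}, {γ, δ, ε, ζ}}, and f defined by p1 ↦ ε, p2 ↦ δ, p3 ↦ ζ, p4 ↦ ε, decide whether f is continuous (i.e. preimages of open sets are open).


f IS continuous.

Compute f^{-1}(U) for each U ∈ τ_Y:
  U = ∅: f^{-1}(U) = ∅ ∈ τ_X ✓.
  U = {γ}: f^{-1}(U) = ∅ ∈ τ_X ✓.
  U = {δ, ζ}: f^{-1}(U) = {p2, p3} ∈ τ_X ✓.
  U = {γ, δ, ζ}: f^{-1}(U) = {p2, p3} ∈ τ_X ✓.
  U = {γ, δ, ε, ζ}: f^{-1}(U) = {p1, p2, p3, p4} ∈ τ_X ✓.
Every preimage lies in τ_X, so f IS continuous.


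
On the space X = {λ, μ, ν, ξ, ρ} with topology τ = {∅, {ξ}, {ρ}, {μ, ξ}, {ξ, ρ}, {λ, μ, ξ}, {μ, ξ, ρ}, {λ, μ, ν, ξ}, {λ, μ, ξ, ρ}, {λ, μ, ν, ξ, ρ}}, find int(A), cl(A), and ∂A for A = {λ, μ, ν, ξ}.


int(A) = {λ, μ, ν, ξ}, cl(A) = {λ, μ, ν, ξ}, ∂A = ∅.

Closed sets in (X, τ) are complements of opens:
  closed(X, τ) = {∅, {ν}, {ρ}, {λ, ν}, {ν, ρ}, {λ, μ, ν}, {λ, ν, ρ}, {λ, μ, ν, ξ}, {λ, μ, ν, ρ}, {λ, μ, ν, ξ, ρ}}.
int(A) = ⋃ {U ∈ τ : U ⊆ A}. Opens contained in A: ∅, {ξ}, {μ, ξ}, {λ, μ, ξ}, {λ, μ, ν, ξ}.
Taking the union of these: int(A) = {λ, μ, ν, ξ}.
cl(A) = ⋂ {C closed : A ⊆ C}. Closed sets containing A: {λ, μ, ν, ξ}, {λ, μ, ν, ξ, ρ}.
Intersecting these: cl(A) = {λ, μ, ν, ξ}.
∂A = cl(A) ∖ int(A) = {λ, μ, ν, ξ} ∖ {λ, μ, ν, ξ} = ∅.


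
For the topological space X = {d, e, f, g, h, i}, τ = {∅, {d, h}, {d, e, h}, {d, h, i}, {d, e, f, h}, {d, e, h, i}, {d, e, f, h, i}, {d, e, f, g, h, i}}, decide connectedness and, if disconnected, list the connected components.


(X, τ) is connected.

Find clopen sets (U ∈ τ with X ∖ U ∈ τ):
  U = ∅, X ∖ U = {d, e, f, g, h, i} — both open, so U is clopen.
  U = {d, e, f, g, h, i}, X ∖ U = ∅ — both open, so U is clopen.
Only trivial clopens (∅ and X) exist, so (X, τ) is connected.
Compute connected components by grouping points that agree on all clopens:
  component: {d, e, f, g, h, i}


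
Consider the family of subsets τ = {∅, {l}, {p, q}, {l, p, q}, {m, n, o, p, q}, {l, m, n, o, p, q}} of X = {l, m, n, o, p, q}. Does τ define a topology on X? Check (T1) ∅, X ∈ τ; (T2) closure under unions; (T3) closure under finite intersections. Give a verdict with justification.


τ IS a topology on X.

Axiom (T1): ∅ ∈ τ? Yes; X ∈ τ? Yes.
Axiom (T2/T3): check pairwise unions and intersections of members of τ.
All pairwise intersections and unions checked — each lies in τ. Therefore τ satisfies (T1), (T2), (T3): it IS a topology on X.


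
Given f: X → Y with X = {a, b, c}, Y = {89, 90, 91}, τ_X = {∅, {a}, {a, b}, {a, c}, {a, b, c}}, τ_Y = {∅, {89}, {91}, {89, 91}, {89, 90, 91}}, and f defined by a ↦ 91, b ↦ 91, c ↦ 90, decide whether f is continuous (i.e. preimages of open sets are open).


f IS continuous.

Compute f^{-1}(U) for each U ∈ τ_Y:
  U = ∅: f^{-1}(U) = ∅ ∈ τ_X ✓.
  U = {89}: f^{-1}(U) = ∅ ∈ τ_X ✓.
  U = {91}: f^{-1}(U) = {a, b} ∈ τ_X ✓.
  U = {89, 91}: f^{-1}(U) = {a, b} ∈ τ_X ✓.
  U = {89, 90, 91}: f^{-1}(U) = {a, b, c} ∈ τ_X ✓.
Every preimage lies in τ_X, so f IS continuous.


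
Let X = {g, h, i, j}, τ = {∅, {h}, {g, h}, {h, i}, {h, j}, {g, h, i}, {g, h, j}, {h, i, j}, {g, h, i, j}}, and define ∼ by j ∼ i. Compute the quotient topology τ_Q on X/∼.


X/∼ = {[g], [h], [i=j]}; |τ_Q| = 5.

Equivalence classes: [g], [h], [i=j].
Quotient map π: X → X/∼ sends g ↦ [g], h ↦ [h], i ↦ [i=j], j ↦ [i=j].
For each subset V ⊆ X/∼, compute π^{-1}(V) ⊆ X and check whether π^{-1}(V) ∈ τ. V is open in τ_Q iff π^{-1}(V) ∈ τ.
  V = {}: π^{-1}(V) = ∅ ∈ τ ✓.
  V = {[g]}: π^{-1}(V) = {g} ∉ τ ✗.
  V = {[h]}: π^{-1}(V) = {h} ∈ τ ✓.
  V = {[g], [h]}: π^{-1}(V) = {g, h} ∈ τ ✓.
  V = {[i=j]}: π^{-1}(V) = {i, j} ∉ τ ✗.
  V = {[g], [i=j]}: π^{-1}(V) = {g, i, j} ∉ τ ✗.
  V = {[h], [i=j]}: π^{-1}(V) = {h, i, j} ∈ τ ✓.
  V = {[g], [h], [i=j]}: π^{-1}(V) = {g, h, i, j} ∈ τ ✓.
Open sets in the quotient: τ_Q = {{}, {[h]}, {[g], [h]}, {[h], [i=j]}, {[g], [h], [i=j]}} (5 elements).


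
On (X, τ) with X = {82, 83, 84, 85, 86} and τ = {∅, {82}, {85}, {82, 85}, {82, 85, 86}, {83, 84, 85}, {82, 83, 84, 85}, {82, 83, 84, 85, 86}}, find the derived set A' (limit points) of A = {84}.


A' = {83}

For each x ∈ X, list the open sets U ∈ τ with x ∈ U, then check whether U ∩ (A ∖ {x}) ≠ ∅ for every such U.
  x = 82: open {82} ∋ x has {82} ∩ (A ∖ {82}) = ∅, so x is NOT a limit point.
  x = 83: opens ∋ x are {83, 84, 85}, {82, 83, 84, 85}, {82, 83, 84, 85, 86}; each meets A ∖ {83}, so x IS a limit point.
  x = 84: open {83, 84, 85} ∋ x has {83, 84, 85} ∩ (A ∖ {84}) = ∅, so x is NOT a limit point.
  x = 85: open {85} ∋ x has {85} ∩ (A ∖ {85}) = ∅, so x is NOT a limit point.
  x = 86: open {82, 85, 86} ∋ x has {82, 85, 86} ∩ (A ∖ {86}) = ∅, so x is NOT a limit point.
Collecting: A' = {83}.


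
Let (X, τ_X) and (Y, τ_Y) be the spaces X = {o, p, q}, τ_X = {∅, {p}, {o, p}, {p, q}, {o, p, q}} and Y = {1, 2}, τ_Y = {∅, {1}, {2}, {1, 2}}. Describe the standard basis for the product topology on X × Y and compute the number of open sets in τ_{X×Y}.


Basis B = {∅ × ∅, {p} × {1}, {p} × {2}, {o, p} × {1}, {o, p} × {2}, {p} × {1, 2}, {p, q} × {1}, {p, q} × {2}, {o, p, q} × {1}, {o, p, q} × {2}, {o, p} × {1, 2}, {p, q} × {1, 2}, {o, p, q} × {1, 2}}; |τ_{X×Y}| = 25.

Enumerate products U × V with U ∈ τ_X, V ∈ τ_Y (deduplicated):
  ∅ × ∅ = {} (∅)
  {p} × {1} = {(p,1)}
  {p} × {2} = {(p,2)}
  {o, p} × {1} = {(o,1), (p,1)}
  {o, p} × {2} = {(o,2), (p,2)}
  {p} × {1, 2} = {(p,1), (p,2)}
  {p, q} × {1} = {(p,1), (q,1)}
  {p, q} × {2} = {(p,2), (q,2)}
  {o, p, q} × {1} = {(o,1), (p,1), (q,1)}
  {o, p, q} × {2} = {(o,2), (p,2), (q,2)}
  {o, p} × {1, 2} = {(o,1), (o,2), (p,1), (p,2)}
  {p, q} × {1, 2} = {(p,1), (p,2), (q,1), (q,2)}
  {o, p, q} × {1, 2} = {(o,1), (o,2), (p,1), (p,2), (q,1), (q,2)}
These 13 distinct sets form the basis B.
Close under arbitrary unions to get τ_{X×Y}; counting gives |τ_{X×Y}| = 25.


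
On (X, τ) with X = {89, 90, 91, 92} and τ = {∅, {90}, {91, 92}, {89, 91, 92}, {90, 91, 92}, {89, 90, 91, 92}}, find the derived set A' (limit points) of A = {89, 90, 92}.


A' = {89, 91}

For each x ∈ X, list the open sets U ∈ τ with x ∈ U, then check whether U ∩ (A ∖ {x}) ≠ ∅ for every such U.
  x = 89: opens ∋ x are {89, 91, 92}, {89, 90, 91, 92}; each meets A ∖ {89}, so x IS a limit point.
  x = 90: open {90} ∋ x has {90} ∩ (A ∖ {90}) = ∅, so x is NOT a limit point.
  x = 91: opens ∋ x are {91, 92}, {89, 91, 92}, {90, 91, 92}, {89, 90, 91, 92}; each meets A ∖ {91}, so x IS a limit point.
  x = 92: open {91, 92} ∋ x has {91, 92} ∩ (A ∖ {92}) = ∅, so x is NOT a limit point.
Collecting: A' = {89, 91}.


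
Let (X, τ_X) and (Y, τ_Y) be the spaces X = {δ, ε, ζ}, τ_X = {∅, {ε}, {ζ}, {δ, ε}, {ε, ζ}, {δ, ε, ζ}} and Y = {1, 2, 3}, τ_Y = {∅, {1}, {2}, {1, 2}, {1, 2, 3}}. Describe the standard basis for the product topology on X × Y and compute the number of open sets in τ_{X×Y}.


Basis B = {∅ × ∅, {ε} × {1}, {ε} × {2}, {ζ} × {1}, {ζ} × {2}, {δ, ε} × {1}, {δ, ε} × {2}, {ε} × {1, 2}, {ε, ζ} × {1}, {ε, ζ} × {2}, {ζ} × {1, 2}, {δ, ε, ζ} × {1}, {δ, ε, ζ} × {2}, {ε} × {1, 2, 3}, {ζ} × {1, 2, 3}, {δ, ε} × {1, 2}, {ε, ζ} × {1, 2}, {δ, ε} × {1, 2, 3}, {δ, ε, ζ} × {1, 2}, {ε, ζ} × {1, 2, 3}, {δ, ε, ζ} × {1, 2, 3}}; |τ_{X×Y}| = 70.

Enumerate products U × V with U ∈ τ_X, V ∈ τ_Y (deduplicated):
  ∅ × ∅ = {} (∅)
  {ε} × {1} = {(ε,1)}
  {ε} × {2} = {(ε,2)}
  {ζ} × {1} = {(ζ,1)}
  {ζ} × {2} = {(ζ,2)}
  {δ, ε} × {1} = {(δ,1), (ε,1)}
  {δ, ε} × {2} = {(δ,2), (ε,2)}
  {ε} × {1, 2} = {(ε,1), (ε,2)}
  {ε, ζ} × {1} = {(ε,1), (ζ,1)}
  {ε, ζ} × {2} = {(ε,2), (ζ,2)}
  {ζ} × {1, 2} = {(ζ,1), (ζ,2)}
  {δ, ε, ζ} × {1} = {(δ,1), (ε,1), (ζ,1)}
  {δ, ε, ζ} × {2} = {(δ,2), (ε,2), (ζ,2)}
  {ε} × {1, 2, 3} = {(ε,1), (ε,2), (ε,3)}
  {ζ} × {1, 2, 3} = {(ζ,1), (ζ,2), (ζ,3)}
  {δ, ε} × {1, 2} = {(δ,1), (δ,2), (ε,1), (ε,2)}
  {ε, ζ} × {1, 2} = {(ε,1), (ε,2), (ζ,1), (ζ,2)}
  {δ, ε} × {1, 2, 3} = {(δ,1), (δ,2), (δ,3), (ε,1), (ε,2), (ε,3)}
  {δ, ε, ζ} × {1, 2} = {(δ,1), (δ,2), (ε,1), (ε,2), (ζ,1), (ζ,2)}
  {ε, ζ} × {1, 2, 3} = {(ε,1), (ε,2), (ε,3), (ζ,1), (ζ,2), (ζ,3)}
  {δ, ε, ζ} × {1, 2, 3} = {(δ,1), (δ,2), (δ,3), (ε,1), (ε,2), (ε,3), (ζ,1), (ζ,2), (ζ,3)}
These 21 distinct sets form the basis B.
Close under arbitrary unions to get τ_{X×Y}; counting gives |τ_{X×Y}| = 70.


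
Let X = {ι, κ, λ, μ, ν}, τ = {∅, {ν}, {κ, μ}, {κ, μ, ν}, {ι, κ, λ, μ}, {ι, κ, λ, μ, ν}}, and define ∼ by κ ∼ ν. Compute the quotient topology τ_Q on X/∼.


X/∼ = {[ι], [κ=ν], [λ], [μ]}; |τ_Q| = 3.

Equivalence classes: [ι], [κ=ν], [λ], [μ].
Quotient map π: X → X/∼ sends ι ↦ [ι], κ ↦ [κ=ν], λ ↦ [λ], μ ↦ [μ], ν ↦ [κ=ν].
For each subset V ⊆ X/∼, compute π^{-1}(V) ⊆ X and check whether π^{-1}(V) ∈ τ. V is open in τ_Q iff π^{-1}(V) ∈ τ.
  V = {}: π^{-1}(V) = ∅ ∈ τ ✓.
  V = {[ι]}: π^{-1}(V) = {ι} ∉ τ ✗.
  V = {[κ=ν]}: π^{-1}(V) = {κ, ν} ∉ τ ✗.
  V = {[ι], [κ=ν]}: π^{-1}(V) = {ι, κ, ν} ∉ τ ✗.
  V = {[λ]}: π^{-1}(V) = {λ} ∉ τ ✗.
  V = {[ι], [λ]}: π^{-1}(V) = {ι, λ} ∉ τ ✗.
  V = {[κ=ν], [λ]}: π^{-1}(V) = {κ, λ, ν} ∉ τ ✗.
  V = {[ι], [κ=ν], [λ]}: π^{-1}(V) = {ι, κ, λ, ν} ∉ τ ✗.
  V = {[μ]}: π^{-1}(V) = {μ} ∉ τ ✗.
  V = {[ι], [μ]}: π^{-1}(V) = {ι, μ} ∉ τ ✗.
  V = {[κ=ν], [μ]}: π^{-1}(V) = {κ, μ, ν} ∈ τ ✓.
  V = {[ι], [κ=ν], [μ]}: π^{-1}(V) = {ι, κ, μ, ν} ∉ τ ✗.
  V = {[λ], [μ]}: π^{-1}(V) = {λ, μ} ∉ τ ✗.
  V = {[ι], [λ], [μ]}: π^{-1}(V) = {ι, λ, μ} ∉ τ ✗.
  V = {[κ=ν], [λ], [μ]}: π^{-1}(V) = {κ, λ, μ, ν} ∉ τ ✗.
  V = {[ι], [κ=ν], [λ], [μ]}: π^{-1}(V) = {ι, κ, λ, μ, ν} ∈ τ ✓.
Open sets in the quotient: τ_Q = {{}, {[κ=ν], [μ]}, {[ι], [κ=ν], [λ], [μ]}} (3 elements).


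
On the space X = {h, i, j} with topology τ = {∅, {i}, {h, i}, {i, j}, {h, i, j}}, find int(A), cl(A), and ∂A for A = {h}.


int(A) = ∅, cl(A) = {h}, ∂A = {h}.

Closed sets in (X, τ) are complements of opens:
  closed(X, τ) = {∅, {h}, {j}, {h, j}, {h, i, j}}.
int(A) = ⋃ {U ∈ τ : U ⊆ A}. Opens contained in A: ∅.
Taking the union of these: int(A) = ∅.
cl(A) = ⋂ {C closed : A ⊆ C}. Closed sets containing A: {h}, {h, j}, {h, i, j}.
Intersecting these: cl(A) = {h}.
∂A = cl(A) ∖ int(A) = {h} ∖ ∅ = {h}.


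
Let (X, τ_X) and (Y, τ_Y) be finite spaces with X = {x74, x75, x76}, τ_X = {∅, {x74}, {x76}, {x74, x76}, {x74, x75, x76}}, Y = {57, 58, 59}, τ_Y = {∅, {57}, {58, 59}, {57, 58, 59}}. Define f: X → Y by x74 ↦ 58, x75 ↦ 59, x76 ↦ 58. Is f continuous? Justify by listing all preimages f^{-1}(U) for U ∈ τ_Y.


f IS continuous.

Compute f^{-1}(U) for each U ∈ τ_Y:
  U = ∅: f^{-1}(U) = ∅ ∈ τ_X ✓.
  U = {57}: f^{-1}(U) = ∅ ∈ τ_X ✓.
  U = {58, 59}: f^{-1}(U) = {x74, x75, x76} ∈ τ_X ✓.
  U = {57, 58, 59}: f^{-1}(U) = {x74, x75, x76} ∈ τ_X ✓.
Every preimage lies in τ_X, so f IS continuous.


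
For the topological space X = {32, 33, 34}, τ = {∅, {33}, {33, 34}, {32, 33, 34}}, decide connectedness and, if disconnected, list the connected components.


(X, τ) is connected.

Find clopen sets (U ∈ τ with X ∖ U ∈ τ):
  U = ∅, X ∖ U = {32, 33, 34} — both open, so U is clopen.
  U = {32, 33, 34}, X ∖ U = ∅ — both open, so U is clopen.
Only trivial clopens (∅ and X) exist, so (X, τ) is connected.
Compute connected components by grouping points that agree on all clopens:
  component: {32, 33, 34}


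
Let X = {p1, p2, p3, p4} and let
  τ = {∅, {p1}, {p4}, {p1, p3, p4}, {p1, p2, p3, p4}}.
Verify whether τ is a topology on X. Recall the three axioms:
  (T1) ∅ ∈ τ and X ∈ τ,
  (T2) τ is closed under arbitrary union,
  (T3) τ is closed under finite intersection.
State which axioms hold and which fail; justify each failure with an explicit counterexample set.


τ is NOT a topology on X.

Axiom (T1): ∅ ∈ τ? Yes; X ∈ τ? Yes.
Axiom (T2/T3): check pairwise unions and intersections of members of τ.
Counterexample for (T2): {p1} ∪ {p4} = {p1, p4} ∉ τ. Therefore τ is NOT a topology.


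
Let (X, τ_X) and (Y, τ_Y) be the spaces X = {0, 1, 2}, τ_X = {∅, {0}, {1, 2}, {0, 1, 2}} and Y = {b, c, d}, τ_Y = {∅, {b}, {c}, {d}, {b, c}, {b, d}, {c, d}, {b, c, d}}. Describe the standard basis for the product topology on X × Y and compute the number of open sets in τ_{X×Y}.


Basis B = {∅ × ∅, {0} × {b}, {0} × {c}, {0} × {d}, {0} × {b, c}, {0} × {b, d}, {0} × {c, d}, {1, 2} × {b}, {1, 2} × {c}, {1, 2} × {d}, {0} × {b, c, d}, {0, 1, 2} × {b}, {0, 1, 2} × {c}, {0, 1, 2} × {d}, {1, 2} × {b, c}, {1, 2} × {b, d}, {1, 2} × {c, d}, {0, 1, 2} × {b, c}, {0, 1, 2} × {b, d}, {0, 1, 2} × {c, d}, {1, 2} × {b, c, d}, {0, 1, 2} × {b, c, d}}; |τ_{X×Y}| = 64.

Enumerate products U × V with U ∈ τ_X, V ∈ τ_Y (deduplicated):
  ∅ × ∅ = {} (∅)
  {0} × {b} = {(0,b)}
  {0} × {c} = {(0,c)}
  {0} × {d} = {(0,d)}
  {0} × {b, c} = {(0,b), (0,c)}
  {0} × {b, d} = {(0,b), (0,d)}
  {0} × {c, d} = {(0,c), (0,d)}
  {1, 2} × {b} = {(1,b), (2,b)}
  {1, 2} × {c} = {(1,c), (2,c)}
  {1, 2} × {d} = {(1,d), (2,d)}
  {0} × {b, c, d} = {(0,b), (0,c), (0,d)}
  {0, 1, 2} × {b} = {(0,b), (1,b), (2,b)}
  {0, 1, 2} × {c} = {(0,c), (1,c), (2,c)}
  {0, 1, 2} × {d} = {(0,d), (1,d), (2,d)}
  {1, 2} × {b, c} = {(1,b), (1,c), (2,b), (2,c)}
  {1, 2} × {b, d} = {(1,b), (1,d), (2,b), (2,d)}
  {1, 2} × {c, d} = {(1,c), (1,d), (2,c), (2,d)}
  {0, 1, 2} × {b, c} = {(0,b), (0,c), (1,b), (1,c), (2,b), (2,c)}
  {0, 1, 2} × {b, d} = {(0,b), (0,d), (1,b), (1,d), (2,b), (2,d)}
  {0, 1, 2} × {c, d} = {(0,c), (0,d), (1,c), (1,d), (2,c), (2,d)}
  {1, 2} × {b, c, d} = {(1,b), (1,c), (1,d), (2,b), (2,c), (2,d)}
  {0, 1, 2} × {b, c, d} = {(0,b), (0,c), (0,d), (1,b), (1,c), (1,d), (2,b), (2,c), (2,d)}
These 22 distinct sets form the basis B.
Close under arbitrary unions to get τ_{X×Y}; counting gives |τ_{X×Y}| = 64.


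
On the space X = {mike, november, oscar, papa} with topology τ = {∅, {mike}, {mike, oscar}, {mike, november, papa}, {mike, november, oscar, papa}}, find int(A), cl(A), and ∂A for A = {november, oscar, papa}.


int(A) = ∅, cl(A) = {november, oscar, papa}, ∂A = {november, oscar, papa}.

Closed sets in (X, τ) are complements of opens:
  closed(X, τ) = {∅, {oscar}, {november, papa}, {november, oscar, papa}, {mike, november, oscar, papa}}.
int(A) = ⋃ {U ∈ τ : U ⊆ A}. Opens contained in A: ∅.
Taking the union of these: int(A) = ∅.
cl(A) = ⋂ {C closed : A ⊆ C}. Closed sets containing A: {november, oscar, papa}, {mike, november, oscar, papa}.
Intersecting these: cl(A) = {november, oscar, papa}.
∂A = cl(A) ∖ int(A) = {november, oscar, papa} ∖ ∅ = {november, oscar, papa}.


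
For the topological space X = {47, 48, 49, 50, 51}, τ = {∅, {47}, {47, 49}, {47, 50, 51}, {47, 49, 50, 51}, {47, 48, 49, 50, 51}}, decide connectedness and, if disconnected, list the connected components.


(X, τ) is connected.

Find clopen sets (U ∈ τ with X ∖ U ∈ τ):
  U = ∅, X ∖ U = {47, 48, 49, 50, 51} — both open, so U is clopen.
  U = {47, 48, 49, 50, 51}, X ∖ U = ∅ — both open, so U is clopen.
Only trivial clopens (∅ and X) exist, so (X, τ) is connected.
Compute connected components by grouping points that agree on all clopens:
  component: {47, 48, 49, 50, 51}


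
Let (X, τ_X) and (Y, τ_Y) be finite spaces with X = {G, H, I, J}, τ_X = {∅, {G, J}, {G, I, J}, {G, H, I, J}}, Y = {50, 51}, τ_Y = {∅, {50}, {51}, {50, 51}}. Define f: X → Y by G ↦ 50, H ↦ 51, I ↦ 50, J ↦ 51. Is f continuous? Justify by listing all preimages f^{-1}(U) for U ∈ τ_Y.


f is NOT continuous.

Compute f^{-1}(U) for each U ∈ τ_Y:
  U = ∅: f^{-1}(U) = ∅ ∈ τ_X ✓.
  U = {50}: f^{-1}(U) = {G, I} ∉ τ_X ✗.
  U = {51}: f^{-1}(U) = {H, J} ∉ τ_X ✗.
  U = {50, 51}: f^{-1}(U) = {G, H, I, J} ∈ τ_X ✓.
Found U = {50} with f^{-1}(U) = {G, I} not in τ_X. Therefore f is NOT continuous.


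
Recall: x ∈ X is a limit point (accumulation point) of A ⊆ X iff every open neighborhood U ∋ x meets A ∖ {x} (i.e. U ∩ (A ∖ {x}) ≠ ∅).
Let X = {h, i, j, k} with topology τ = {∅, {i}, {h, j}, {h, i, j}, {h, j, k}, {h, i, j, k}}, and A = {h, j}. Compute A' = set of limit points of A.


A' = {h, j, k}

For each x ∈ X, list the open sets U ∈ τ with x ∈ U, then check whether U ∩ (A ∖ {x}) ≠ ∅ for every such U.
  x = h: opens ∋ x are {h, j}, {h, i, j}, {h, j, k}, {h, i, j, k}; each meets A ∖ {h}, so x IS a limit point.
  x = i: open {i} ∋ x has {i} ∩ (A ∖ {i}) = ∅, so x is NOT a limit point.
  x = j: opens ∋ x are {h, j}, {h, i, j}, {h, j, k}, {h, i, j, k}; each meets A ∖ {j}, so x IS a limit point.
  x = k: opens ∋ x are {h, j, k}, {h, i, j, k}; each meets A ∖ {k}, so x IS a limit point.
Collecting: A' = {h, j, k}.


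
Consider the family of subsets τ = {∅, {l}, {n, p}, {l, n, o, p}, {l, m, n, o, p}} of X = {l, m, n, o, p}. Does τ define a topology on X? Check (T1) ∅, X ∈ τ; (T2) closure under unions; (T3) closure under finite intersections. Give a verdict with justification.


τ is NOT a topology on X.

Axiom (T1): ∅ ∈ τ? Yes; X ∈ τ? Yes.
Axiom (T2/T3): check pairwise unions and intersections of members of τ.
Counterexample for (T2): {l} ∪ {n, p} = {l, n, p} ∉ τ. Therefore τ is NOT a topology.


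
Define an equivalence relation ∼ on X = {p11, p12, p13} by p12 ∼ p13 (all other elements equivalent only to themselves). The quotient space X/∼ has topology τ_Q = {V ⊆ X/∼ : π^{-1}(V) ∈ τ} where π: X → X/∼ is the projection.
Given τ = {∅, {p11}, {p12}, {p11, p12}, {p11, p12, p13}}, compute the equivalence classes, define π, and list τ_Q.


X/∼ = {[p11], [p12=p13]}; |τ_Q| = 3.

Equivalence classes: [p11], [p12=p13].
Quotient map π: X → X/∼ sends p11 ↦ [p11], p12 ↦ [p12=p13], p13 ↦ [p12=p13].
For each subset V ⊆ X/∼, compute π^{-1}(V) ⊆ X and check whether π^{-1}(V) ∈ τ. V is open in τ_Q iff π^{-1}(V) ∈ τ.
  V = {}: π^{-1}(V) = ∅ ∈ τ ✓.
  V = {[p11]}: π^{-1}(V) = {p11} ∈ τ ✓.
  V = {[p12=p13]}: π^{-1}(V) = {p12, p13} ∉ τ ✗.
  V = {[p11], [p12=p13]}: π^{-1}(V) = {p11, p12, p13} ∈ τ ✓.
Open sets in the quotient: τ_Q = {{}, {[p11]}, {[p11], [p12=p13]}} (3 elements).


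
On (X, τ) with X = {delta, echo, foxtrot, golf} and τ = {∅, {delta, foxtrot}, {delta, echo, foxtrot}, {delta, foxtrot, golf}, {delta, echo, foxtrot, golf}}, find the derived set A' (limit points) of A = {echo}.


A' = ∅

For each x ∈ X, list the open sets U ∈ τ with x ∈ U, then check whether U ∩ (A ∖ {x}) ≠ ∅ for every such U.
  x = delta: open {delta, foxtrot} ∋ x has {delta, foxtrot} ∩ (A ∖ {delta}) = ∅, so x is NOT a limit point.
  x = echo: open {delta, echo, foxtrot} ∋ x has {delta, echo, foxtrot} ∩ (A ∖ {echo}) = ∅, so x is NOT a limit point.
  x = foxtrot: open {delta, foxtrot} ∋ x has {delta, foxtrot} ∩ (A ∖ {foxtrot}) = ∅, so x is NOT a limit point.
  x = golf: open {delta, foxtrot, golf} ∋ x has {delta, foxtrot, golf} ∩ (A ∖ {golf}) = ∅, so x is NOT a limit point.
Collecting: A' = ∅.


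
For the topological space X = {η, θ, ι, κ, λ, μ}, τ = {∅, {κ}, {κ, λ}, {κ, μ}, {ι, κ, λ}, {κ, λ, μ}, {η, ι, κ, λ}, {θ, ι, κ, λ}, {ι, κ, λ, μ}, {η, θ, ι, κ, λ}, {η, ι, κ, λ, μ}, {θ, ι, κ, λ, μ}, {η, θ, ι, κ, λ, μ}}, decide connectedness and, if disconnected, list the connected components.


(X, τ) is connected.

Find clopen sets (U ∈ τ with X ∖ U ∈ τ):
  U = ∅, X ∖ U = {η, θ, ι, κ, λ, μ} — both open, so U is clopen.
  U = {η, θ, ι, κ, λ, μ}, X ∖ U = ∅ — both open, so U is clopen.
Only trivial clopens (∅ and X) exist, so (X, τ) is connected.
Compute connected components by grouping points that agree on all clopens:
  component: {η, θ, ι, κ, λ, μ}


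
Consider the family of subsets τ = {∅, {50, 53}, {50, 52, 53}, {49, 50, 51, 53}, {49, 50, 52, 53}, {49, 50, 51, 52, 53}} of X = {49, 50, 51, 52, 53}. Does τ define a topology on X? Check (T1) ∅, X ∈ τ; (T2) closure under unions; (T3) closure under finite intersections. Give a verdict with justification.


τ is NOT a topology on X.

Axiom (T1): ∅ ∈ τ? Yes; X ∈ τ? Yes.
Axiom (T2/T3): check pairwise unions and intersections of members of τ.
Counterexample for (T3): {49, 50, 51, 53} ∩ {49, 50, 52, 53} = {49, 50, 53} ∉ τ. Therefore τ is NOT a topology.


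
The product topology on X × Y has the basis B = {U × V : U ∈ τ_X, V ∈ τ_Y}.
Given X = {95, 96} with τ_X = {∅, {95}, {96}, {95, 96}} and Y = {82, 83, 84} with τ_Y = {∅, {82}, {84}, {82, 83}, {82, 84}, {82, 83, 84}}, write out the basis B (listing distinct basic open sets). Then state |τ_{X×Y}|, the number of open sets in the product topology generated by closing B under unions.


Basis B = {∅ × ∅, {95} × {82}, {95} × {84}, {96} × {82}, {96} × {84}, {95} × {82, 83}, {95} × {82, 84}, {95, 96} × {82}, {95, 96} × {84}, {96} × {82, 83}, {96} × {82, 84}, {95} × {82, 83, 84}, {96} × {82, 83, 84}, {95, 96} × {82, 83}, {95, 96} × {82, 84}, {95, 96} × {82, 83, 84}}; |τ_{X×Y}| = 36.

Enumerate products U × V with U ∈ τ_X, V ∈ τ_Y (deduplicated):
  ∅ × ∅ = {} (∅)
  {95} × {82} = {(95,82)}
  {95} × {84} = {(95,84)}
  {96} × {82} = {(96,82)}
  {96} × {84} = {(96,84)}
  {95} × {82, 83} = {(95,82), (95,83)}
  {95} × {82, 84} = {(95,82), (95,84)}
  {95, 96} × {82} = {(95,82), (96,82)}
  {95, 96} × {84} = {(95,84), (96,84)}
  {96} × {82, 83} = {(96,82), (96,83)}
  {96} × {82, 84} = {(96,82), (96,84)}
  {95} × {82, 83, 84} = {(95,82), (95,83), (95,84)}
  {96} × {82, 83, 84} = {(96,82), (96,83), (96,84)}
  {95, 96} × {82, 83} = {(95,82), (95,83), (96,82), (96,83)}
  {95, 96} × {82, 84} = {(95,82), (95,84), (96,82), (96,84)}
  {95, 96} × {82, 83, 84} = {(95,82), (95,83), (95,84), (96,82), (96,83), (96,84)}
These 16 distinct sets form the basis B.
Close under arbitrary unions to get τ_{X×Y}; counting gives |τ_{X×Y}| = 36.


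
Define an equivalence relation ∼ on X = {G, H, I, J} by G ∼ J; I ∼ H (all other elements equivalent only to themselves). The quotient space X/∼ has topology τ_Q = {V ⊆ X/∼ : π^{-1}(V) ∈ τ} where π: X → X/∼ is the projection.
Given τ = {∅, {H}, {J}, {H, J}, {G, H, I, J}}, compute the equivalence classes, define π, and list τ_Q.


X/∼ = {[G=J], [H=I]}; |τ_Q| = 2.

Equivalence classes: [G=J], [H=I].
Quotient map π: X → X/∼ sends G ↦ [G=J], H ↦ [H=I], I ↦ [H=I], J ↦ [G=J].
For each subset V ⊆ X/∼, compute π^{-1}(V) ⊆ X and check whether π^{-1}(V) ∈ τ. V is open in τ_Q iff π^{-1}(V) ∈ τ.
  V = {}: π^{-1}(V) = ∅ ∈ τ ✓.
  V = {[G=J]}: π^{-1}(V) = {G, J} ∉ τ ✗.
  V = {[H=I]}: π^{-1}(V) = {H, I} ∉ τ ✗.
  V = {[G=J], [H=I]}: π^{-1}(V) = {G, H, I, J} ∈ τ ✓.
Open sets in the quotient: τ_Q = {{}, {[G=J], [H=I]}} (2 elements).


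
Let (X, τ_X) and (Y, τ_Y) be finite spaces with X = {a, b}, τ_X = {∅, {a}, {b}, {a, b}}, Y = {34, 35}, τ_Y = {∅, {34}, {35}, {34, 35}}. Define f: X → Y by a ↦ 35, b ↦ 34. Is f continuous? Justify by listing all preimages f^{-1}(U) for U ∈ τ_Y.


f IS continuous.

Compute f^{-1}(U) for each U ∈ τ_Y:
  U = ∅: f^{-1}(U) = ∅ ∈ τ_X ✓.
  U = {34}: f^{-1}(U) = {b} ∈ τ_X ✓.
  U = {35}: f^{-1}(U) = {a} ∈ τ_X ✓.
  U = {34, 35}: f^{-1}(U) = {a, b} ∈ τ_X ✓.
Every preimage lies in τ_X, so f IS continuous.


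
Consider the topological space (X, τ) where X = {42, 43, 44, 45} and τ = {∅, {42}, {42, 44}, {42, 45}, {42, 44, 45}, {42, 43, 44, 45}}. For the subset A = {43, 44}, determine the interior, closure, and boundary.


int(A) = ∅, cl(A) = {43, 44}, ∂A = {43, 44}.

Closed sets in (X, τ) are complements of opens:
  closed(X, τ) = {∅, {43}, {43, 44}, {43, 45}, {43, 44, 45}, {42, 43, 44, 45}}.
int(A) = ⋃ {U ∈ τ : U ⊆ A}. Opens contained in A: ∅.
Taking the union of these: int(A) = ∅.
cl(A) = ⋂ {C closed : A ⊆ C}. Closed sets containing A: {43, 44}, {43, 44, 45}, {42, 43, 44, 45}.
Intersecting these: cl(A) = {43, 44}.
∂A = cl(A) ∖ int(A) = {43, 44} ∖ ∅ = {43, 44}.


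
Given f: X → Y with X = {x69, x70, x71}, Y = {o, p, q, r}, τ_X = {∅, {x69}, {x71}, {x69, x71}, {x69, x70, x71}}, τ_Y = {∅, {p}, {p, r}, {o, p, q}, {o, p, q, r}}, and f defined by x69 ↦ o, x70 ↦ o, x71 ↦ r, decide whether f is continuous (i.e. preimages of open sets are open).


f is NOT continuous.

Compute f^{-1}(U) for each U ∈ τ_Y:
  U = ∅: f^{-1}(U) = ∅ ∈ τ_X ✓.
  U = {p}: f^{-1}(U) = ∅ ∈ τ_X ✓.
  U = {p, r}: f^{-1}(U) = {x71} ∈ τ_X ✓.
  U = {o, p, q}: f^{-1}(U) = {x69, x70} ∉ τ_X ✗.
  U = {o, p, q, r}: f^{-1}(U) = {x69, x70, x71} ∈ τ_X ✓.
Found U = {o, p, q} with f^{-1}(U) = {x69, x70} not in τ_X. Therefore f is NOT continuous.


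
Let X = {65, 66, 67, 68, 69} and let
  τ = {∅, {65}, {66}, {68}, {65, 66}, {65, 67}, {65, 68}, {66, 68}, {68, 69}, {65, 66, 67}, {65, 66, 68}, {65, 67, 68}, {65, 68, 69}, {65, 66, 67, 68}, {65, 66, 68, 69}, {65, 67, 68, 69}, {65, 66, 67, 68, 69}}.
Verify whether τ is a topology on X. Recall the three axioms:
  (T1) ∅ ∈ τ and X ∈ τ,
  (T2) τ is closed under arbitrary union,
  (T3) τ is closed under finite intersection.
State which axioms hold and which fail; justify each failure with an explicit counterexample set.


τ is NOT a topology on X.

Axiom (T1): ∅ ∈ τ? Yes; X ∈ τ? Yes.
Axiom (T2/T3): check pairwise unions and intersections of members of τ.
Counterexample for (T2): {66} ∪ {68, 69} = {66, 68, 69} ∉ τ. Therefore τ is NOT a topology.


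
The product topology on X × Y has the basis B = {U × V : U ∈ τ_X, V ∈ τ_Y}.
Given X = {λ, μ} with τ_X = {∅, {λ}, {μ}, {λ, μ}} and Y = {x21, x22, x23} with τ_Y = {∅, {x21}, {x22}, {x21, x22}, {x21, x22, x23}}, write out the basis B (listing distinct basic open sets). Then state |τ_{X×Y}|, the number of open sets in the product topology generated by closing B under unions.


Basis B = {∅ × ∅, {λ} × {x21}, {λ} × {x22}, {μ} × {x21}, {μ} × {x22}, {λ} × {x21, x22}, {λ, μ} × {x21}, {λ, μ} × {x22}, {μ} × {x21, x22}, {λ} × {x21, x22, x23}, {μ} × {x21, x22, x23}, {λ, μ} × {x21, x22}, {λ, μ} × {x21, x22, x23}}; |τ_{X×Y}| = 25.

Enumerate products U × V with U ∈ τ_X, V ∈ τ_Y (deduplicated):
  ∅ × ∅ = {} (∅)
  {λ} × {x21} = {(λ,x21)}
  {λ} × {x22} = {(λ,x22)}
  {μ} × {x21} = {(μ,x21)}
  {μ} × {x22} = {(μ,x22)}
  {λ} × {x21, x22} = {(λ,x21), (λ,x22)}
  {λ, μ} × {x21} = {(λ,x21), (μ,x21)}
  {λ, μ} × {x22} = {(λ,x22), (μ,x22)}
  {μ} × {x21, x22} = {(μ,x21), (μ,x22)}
  {λ} × {x21, x22, x23} = {(λ,x21), (λ,x22), (λ,x23)}
  {μ} × {x21, x22, x23} = {(μ,x21), (μ,x22), (μ,x23)}
  {λ, μ} × {x21, x22} = {(λ,x21), (λ,x22), (μ,x21), (μ,x22)}
  {λ, μ} × {x21, x22, x23} = {(λ,x21), (λ,x22), (λ,x23), (μ,x21), (μ,x22), (μ,x23)}
These 13 distinct sets form the basis B.
Close under arbitrary unions to get τ_{X×Y}; counting gives |τ_{X×Y}| = 25.


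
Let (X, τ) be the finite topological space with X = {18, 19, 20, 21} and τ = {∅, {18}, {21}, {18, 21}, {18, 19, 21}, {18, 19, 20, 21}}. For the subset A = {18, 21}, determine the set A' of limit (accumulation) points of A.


A' = {19, 20}

For each x ∈ X, list the open sets U ∈ τ with x ∈ U, then check whether U ∩ (A ∖ {x}) ≠ ∅ for every such U.
  x = 18: open {18} ∋ x has {18} ∩ (A ∖ {18}) = ∅, so x is NOT a limit point.
  x = 19: opens ∋ x are {18, 19, 21}, {18, 19, 20, 21}; each meets A ∖ {19}, so x IS a limit point.
  x = 20: opens ∋ x are {18, 19, 20, 21}; each meets A ∖ {20}, so x IS a limit point.
  x = 21: open {21} ∋ x has {21} ∩ (A ∖ {21}) = ∅, so x is NOT a limit point.
Collecting: A' = {19, 20}.


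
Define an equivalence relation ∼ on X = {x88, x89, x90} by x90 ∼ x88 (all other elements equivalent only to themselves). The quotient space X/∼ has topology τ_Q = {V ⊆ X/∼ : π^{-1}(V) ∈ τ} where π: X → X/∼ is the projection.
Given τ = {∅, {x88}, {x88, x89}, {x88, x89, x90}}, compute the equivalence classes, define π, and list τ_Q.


X/∼ = {[x88=x90], [x89]}; |τ_Q| = 2.

Equivalence classes: [x88=x90], [x89].
Quotient map π: X → X/∼ sends x88 ↦ [x88=x90], x89 ↦ [x89], x90 ↦ [x88=x90].
For each subset V ⊆ X/∼, compute π^{-1}(V) ⊆ X and check whether π^{-1}(V) ∈ τ. V is open in τ_Q iff π^{-1}(V) ∈ τ.
  V = {}: π^{-1}(V) = ∅ ∈ τ ✓.
  V = {[x88=x90]}: π^{-1}(V) = {x88, x90} ∉ τ ✗.
  V = {[x89]}: π^{-1}(V) = {x89} ∉ τ ✗.
  V = {[x88=x90], [x89]}: π^{-1}(V) = {x88, x89, x90} ∈ τ ✓.
Open sets in the quotient: τ_Q = {{}, {[x88=x90], [x89]}} (2 elements).


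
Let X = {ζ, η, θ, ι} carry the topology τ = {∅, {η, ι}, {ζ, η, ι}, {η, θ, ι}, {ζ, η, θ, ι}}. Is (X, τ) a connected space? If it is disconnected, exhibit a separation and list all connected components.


(X, τ) is connected.

Find clopen sets (U ∈ τ with X ∖ U ∈ τ):
  U = ∅, X ∖ U = {ζ, η, θ, ι} — both open, so U is clopen.
  U = {ζ, η, θ, ι}, X ∖ U = ∅ — both open, so U is clopen.
Only trivial clopens (∅ and X) exist, so (X, τ) is connected.
Compute connected components by grouping points that agree on all clopens:
  component: {ζ, η, θ, ι}


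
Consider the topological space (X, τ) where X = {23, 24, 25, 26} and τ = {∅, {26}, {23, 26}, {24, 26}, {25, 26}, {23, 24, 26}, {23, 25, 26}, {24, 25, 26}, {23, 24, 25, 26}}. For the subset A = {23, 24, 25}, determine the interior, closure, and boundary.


int(A) = ∅, cl(A) = {23, 24, 25}, ∂A = {23, 24, 25}.

Closed sets in (X, τ) are complements of opens:
  closed(X, τ) = {∅, {23}, {24}, {25}, {23, 24}, {23, 25}, {24, 25}, {23, 24, 25}, {23, 24, 25, 26}}.
int(A) = ⋃ {U ∈ τ : U ⊆ A}. Opens contained in A: ∅.
Taking the union of these: int(A) = ∅.
cl(A) = ⋂ {C closed : A ⊆ C}. Closed sets containing A: {23, 24, 25}, {23, 24, 25, 26}.
Intersecting these: cl(A) = {23, 24, 25}.
∂A = cl(A) ∖ int(A) = {23, 24, 25} ∖ ∅ = {23, 24, 25}.


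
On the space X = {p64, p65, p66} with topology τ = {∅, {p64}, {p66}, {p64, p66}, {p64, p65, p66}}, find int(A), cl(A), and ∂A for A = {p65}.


int(A) = ∅, cl(A) = {p65}, ∂A = {p65}.

Closed sets in (X, τ) are complements of opens:
  closed(X, τ) = {∅, {p65}, {p64, p65}, {p65, p66}, {p64, p65, p66}}.
int(A) = ⋃ {U ∈ τ : U ⊆ A}. Opens contained in A: ∅.
Taking the union of these: int(A) = ∅.
cl(A) = ⋂ {C closed : A ⊆ C}. Closed sets containing A: {p65}, {p64, p65}, {p65, p66}, {p64, p65, p66}.
Intersecting these: cl(A) = {p65}.
∂A = cl(A) ∖ int(A) = {p65} ∖ ∅ = {p65}.


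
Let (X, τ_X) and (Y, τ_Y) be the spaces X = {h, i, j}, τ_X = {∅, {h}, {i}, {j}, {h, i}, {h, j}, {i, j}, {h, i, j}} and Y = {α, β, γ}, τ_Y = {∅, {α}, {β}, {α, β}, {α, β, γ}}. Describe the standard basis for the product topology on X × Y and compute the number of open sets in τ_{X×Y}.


Basis B = {∅ × ∅, {h} × {α}, {h} × {β}, {i} × {α}, {i} × {β}, {j} × {α}, {j} × {β}, {h} × {α, β}, {h, i} × {α}, {h, j} × {α}, {h, i} × {β}, {h, j} × {β}, {i} × {α, β}, {i, j} × {α}, {i, j} × {β}, {j} × {α, β}, {h} × {α, β, γ}, {h, i, j} × {α}, {h, i, j} × {β}, {i} × {α, β, γ}, {j} × {α, β, γ}, {h, i} × {α, β}, {h, j} × {α, β}, {i, j} × {α, β}, {h, i} × {α, β, γ}, {h, j} × {α, β, γ}, {h, i, j} × {α, β}, {i, j} × {α, β, γ}, {h, i, j} × {α, β, γ}}; |τ_{X×Y}| = 125.

Enumerate products U × V with U ∈ τ_X, V ∈ τ_Y (deduplicated):
  ∅ × ∅ = {} (∅)
  {h} × {α} = {(h,α)}
  {h} × {β} = {(h,β)}
  {i} × {α} = {(i,α)}
  {i} × {β} = {(i,β)}
  {j} × {α} = {(j,α)}
  {j} × {β} = {(j,β)}
  {h} × {α, β} = {(h,α), (h,β)}
  {h, i} × {α} = {(h,α), (i,α)}
  {h, j} × {α} = {(h,α), (j,α)}
  {h, i} × {β} = {(h,β), (i,β)}
  {h, j} × {β} = {(h,β), (j,β)}
  {i} × {α, β} = {(i,α), (i,β)}
  {i, j} × {α} = {(i,α), (j,α)}
  {i, j} × {β} = {(i,β), (j,β)}
  {j} × {α, β} = {(j,α), (j,β)}
  {h} × {α, β, γ} = {(h,α), (h,β), (h,γ)}
  {h, i, j} × {α} = {(h,α), (i,α), (j,α)}
  {h, i, j} × {β} = {(h,β), (i,β), (j,β)}
  {i} × {α, β, γ} = {(i,α), (i,β), (i,γ)}
  {j} × {α, β, γ} = {(j,α), (j,β), (j,γ)}
  {h, i} × {α, β} = {(h,α), (h,β), (i,α), (i,β)}
  {h, j} × {α, β} = {(h,α), (h,β), (j,α), (j,β)}
  {i, j} × {α, β} = {(i,α), (i,β), (j,α), (j,β)}
  {h, i} × {α, β, γ} = {(h,α), (h,β), (h,γ), (i,α), (i,β), (i,γ)}
  {h, j} × {α, β, γ} = {(h,α), (h,β), (h,γ), (j,α), (j,β), (j,γ)}
  {h, i, j} × {α, β} = {(h,α), (h,β), (i,α), (i,β), (j,α), (j,β)}
  {i, j} × {α, β, γ} = {(i,α), (i,β), (i,γ), (j,α), (j,β), (j,γ)}
  {h, i, j} × {α, β, γ} = {(h,α), (h,β), (h,γ), (i,α), (i,β), (i,γ), (j,α), (j,β), (j,γ)}
These 29 distinct sets form the basis B.
Close under arbitrary unions to get τ_{X×Y}; counting gives |τ_{X×Y}| = 125.


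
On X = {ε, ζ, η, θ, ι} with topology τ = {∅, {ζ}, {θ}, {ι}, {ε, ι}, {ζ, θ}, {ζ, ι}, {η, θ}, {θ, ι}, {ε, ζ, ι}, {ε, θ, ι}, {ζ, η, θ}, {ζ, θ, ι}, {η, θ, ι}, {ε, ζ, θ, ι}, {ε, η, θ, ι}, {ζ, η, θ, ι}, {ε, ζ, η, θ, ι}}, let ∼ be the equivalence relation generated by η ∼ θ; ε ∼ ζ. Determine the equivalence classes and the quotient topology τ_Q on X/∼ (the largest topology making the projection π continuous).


X/∼ = {[ε=ζ], [η=θ], [ι]}; |τ_Q| = 6.

Equivalence classes: [ε=ζ], [η=θ], [ι].
Quotient map π: X → X/∼ sends ε ↦ [ε=ζ], ζ ↦ [ε=ζ], η ↦ [η=θ], θ ↦ [η=θ], ι ↦ [ι].
For each subset V ⊆ X/∼, compute π^{-1}(V) ⊆ X and check whether π^{-1}(V) ∈ τ. V is open in τ_Q iff π^{-1}(V) ∈ τ.
  V = {}: π^{-1}(V) = ∅ ∈ τ ✓.
  V = {[ε=ζ]}: π^{-1}(V) = {ε, ζ} ∉ τ ✗.
  V = {[η=θ]}: π^{-1}(V) = {η, θ} ∈ τ ✓.
  V = {[ε=ζ], [η=θ]}: π^{-1}(V) = {ε, ζ, η, θ} ∉ τ ✗.
  V = {[ι]}: π^{-1}(V) = {ι} ∈ τ ✓.
  V = {[ε=ζ], [ι]}: π^{-1}(V) = {ε, ζ, ι} ∈ τ ✓.
  V = {[η=θ], [ι]}: π^{-1}(V) = {η, θ, ι} ∈ τ ✓.
  V = {[ε=ζ], [η=θ], [ι]}: π^{-1}(V) = {ε, ζ, η, θ, ι} ∈ τ ✓.
Open sets in the quotient: τ_Q = {{}, {[η=θ]}, {[ι]}, {[ε=ζ], [ι]}, {[η=θ], [ι]}, {[ε=ζ], [η=θ], [ι]}} (6 elements).


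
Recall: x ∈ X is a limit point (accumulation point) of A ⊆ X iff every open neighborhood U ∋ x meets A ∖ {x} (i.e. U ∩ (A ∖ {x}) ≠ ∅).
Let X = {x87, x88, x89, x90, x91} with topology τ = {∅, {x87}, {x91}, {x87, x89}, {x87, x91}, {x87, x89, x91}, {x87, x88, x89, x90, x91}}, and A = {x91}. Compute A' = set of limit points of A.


A' = {x88, x90}

For each x ∈ X, list the open sets U ∈ τ with x ∈ U, then check whether U ∩ (A ∖ {x}) ≠ ∅ for every such U.
  x = x87: open {x87} ∋ x has {x87} ∩ (A ∖ {x87}) = ∅, so x is NOT a limit point.
  x = x88: opens ∋ x are {x87, x88, x89, x90, x91}; each meets A ∖ {x88}, so x IS a limit point.
  x = x89: open {x87, x89} ∋ x has {x87, x89} ∩ (A ∖ {x89}) = ∅, so x is NOT a limit point.
  x = x90: opens ∋ x are {x87, x88, x89, x90, x91}; each meets A ∖ {x90}, so x IS a limit point.
  x = x91: open {x91} ∋ x has {x91} ∩ (A ∖ {x91}) = ∅, so x is NOT a limit point.
Collecting: A' = {x88, x90}.


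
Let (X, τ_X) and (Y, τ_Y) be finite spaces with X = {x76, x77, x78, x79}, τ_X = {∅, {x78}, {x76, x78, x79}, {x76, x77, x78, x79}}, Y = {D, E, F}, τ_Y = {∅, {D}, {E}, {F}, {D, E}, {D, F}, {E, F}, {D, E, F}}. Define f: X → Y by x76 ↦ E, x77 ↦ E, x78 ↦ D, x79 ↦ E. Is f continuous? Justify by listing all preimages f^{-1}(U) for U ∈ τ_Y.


f is NOT continuous.

Compute f^{-1}(U) for each U ∈ τ_Y:
  U = ∅: f^{-1}(U) = ∅ ∈ τ_X ✓.
  U = {D}: f^{-1}(U) = {x78} ∈ τ_X ✓.
  U = {E}: f^{-1}(U) = {x76, x77, x79} ∉ τ_X ✗.
  U = {F}: f^{-1}(U) = ∅ ∈ τ_X ✓.
  U = {D, E}: f^{-1}(U) = {x76, x77, x78, x79} ∈ τ_X ✓.
  U = {D, F}: f^{-1}(U) = {x78} ∈ τ_X ✓.
  U = {E, F}: f^{-1}(U) = {x76, x77, x79} ∉ τ_X ✗.
  U = {D, E, F}: f^{-1}(U) = {x76, x77, x78, x79} ∈ τ_X ✓.
Found U = {E} with f^{-1}(U) = {x76, x77, x79} not in τ_X. Therefore f is NOT continuous.


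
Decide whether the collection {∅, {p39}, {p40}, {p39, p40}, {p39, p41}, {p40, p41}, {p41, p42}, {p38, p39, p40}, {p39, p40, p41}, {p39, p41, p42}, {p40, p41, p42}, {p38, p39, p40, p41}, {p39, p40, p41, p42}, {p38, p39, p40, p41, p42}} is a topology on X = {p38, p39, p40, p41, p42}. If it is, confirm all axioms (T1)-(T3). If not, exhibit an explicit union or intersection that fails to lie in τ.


τ is NOT a topology on X.

Axiom (T1): ∅ ∈ τ? Yes; X ∈ τ? Yes.
Axiom (T2/T3): check pairwise unions and intersections of members of τ.
Counterexample for (T3): {p39, p41} ∩ {p40, p41} = {p41} ∉ τ. Therefore τ is NOT a topology.


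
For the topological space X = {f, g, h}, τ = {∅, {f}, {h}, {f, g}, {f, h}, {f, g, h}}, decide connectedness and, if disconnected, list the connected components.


(X, τ) is disconnected; components = [{h}, {f, g}].

Find clopen sets (U ∈ τ with X ∖ U ∈ τ):
  U = ∅, X ∖ U = {f, g, h} — both open, so U is clopen.
  U = {h}, X ∖ U = {f, g} — both open, so U is clopen.
  U = {f, g}, X ∖ U = {h} — both open, so U is clopen.
  U = {f, g, h}, X ∖ U = ∅ — both open, so U is clopen.
Nontrivial clopen(s) exist: e.g. {f, g}. So (X, τ) is disconnected.
Compute connected components by grouping points that agree on all clopens:
  component: {h}
  component: {f, g}


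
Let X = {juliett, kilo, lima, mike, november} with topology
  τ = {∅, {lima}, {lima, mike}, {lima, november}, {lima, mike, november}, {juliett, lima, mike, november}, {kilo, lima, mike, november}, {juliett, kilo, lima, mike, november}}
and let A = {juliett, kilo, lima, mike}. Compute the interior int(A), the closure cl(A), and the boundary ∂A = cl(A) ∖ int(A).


int(A) = {lima, mike}, cl(A) = {juliett, kilo, lima, mike, november}, ∂A = {juliett, kilo, november}.

Closed sets in (X, τ) are complements of opens:
  closed(X, τ) = {∅, {juliett}, {kilo}, {juliett, kilo}, {juliett, kilo, mike}, {juliett, kilo, november}, {juliett, kilo, mike, november}, {juliett, kilo, lima, mike, november}}.
int(A) = ⋃ {U ∈ τ : U ⊆ A}. Opens contained in A: ∅, {lima}, {lima, mike}.
Taking the union of these: int(A) = {lima, mike}.
cl(A) = ⋂ {C closed : A ⊆ C}. Closed sets containing A: {juliett, kilo, lima, mike, november}.
Intersecting these: cl(A) = {juliett, kilo, lima, mike, november}.
∂A = cl(A) ∖ int(A) = {juliett, kilo, lima, mike, november} ∖ {lima, mike} = {juliett, kilo, november}.
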